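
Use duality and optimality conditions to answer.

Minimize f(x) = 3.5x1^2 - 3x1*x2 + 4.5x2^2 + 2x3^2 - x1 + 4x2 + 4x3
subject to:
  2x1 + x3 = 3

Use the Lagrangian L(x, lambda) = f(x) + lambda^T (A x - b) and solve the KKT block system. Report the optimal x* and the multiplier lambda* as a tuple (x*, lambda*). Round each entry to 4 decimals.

Form the Lagrangian:
  L(x, lambda) = (1/2) x^T Q x + c^T x + lambda^T (A x - b)
Stationarity (grad_x L = 0): Q x + c + A^T lambda = 0.
Primal feasibility: A x = b.

This gives the KKT block system:
  [ Q   A^T ] [ x     ]   [-c ]
  [ A    0  ] [ lambda ] = [ b ]

Solving the linear system:
  x*      = (1.4394, 0.0354, 0.1212)
  lambda* = (-4.4848)
  f(x*)   = 6.3207

x* = (1.4394, 0.0354, 0.1212), lambda* = (-4.4848)


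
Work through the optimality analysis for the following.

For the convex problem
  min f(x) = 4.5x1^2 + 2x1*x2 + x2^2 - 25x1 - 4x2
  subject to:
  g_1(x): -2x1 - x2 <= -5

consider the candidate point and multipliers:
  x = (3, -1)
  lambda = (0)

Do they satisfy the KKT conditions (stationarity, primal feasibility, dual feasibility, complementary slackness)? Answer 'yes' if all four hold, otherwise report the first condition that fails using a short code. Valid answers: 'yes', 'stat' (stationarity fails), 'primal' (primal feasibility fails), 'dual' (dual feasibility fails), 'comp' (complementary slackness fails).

Gradient of f: grad f(x) = Q x + c = (0, 0)
Constraint values g_i(x) = a_i^T x - b_i:
  g_1((3, -1)) = 0
Stationarity residual: grad f(x) + sum_i lambda_i a_i = (0, 0)
  -> stationarity OK
Primal feasibility (all g_i <= 0): OK
Dual feasibility (all lambda_i >= 0): OK
Complementary slackness (lambda_i * g_i(x) = 0 for all i): OK

Verdict: yes, KKT holds.

yes


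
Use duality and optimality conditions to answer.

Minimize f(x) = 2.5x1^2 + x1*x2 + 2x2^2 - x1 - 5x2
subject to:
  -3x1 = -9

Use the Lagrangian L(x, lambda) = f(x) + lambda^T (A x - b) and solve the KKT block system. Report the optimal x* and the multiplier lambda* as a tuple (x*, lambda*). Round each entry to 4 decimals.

Form the Lagrangian:
  L(x, lambda) = (1/2) x^T Q x + c^T x + lambda^T (A x - b)
Stationarity (grad_x L = 0): Q x + c + A^T lambda = 0.
Primal feasibility: A x = b.

This gives the KKT block system:
  [ Q   A^T ] [ x     ]   [-c ]
  [ A    0  ] [ lambda ] = [ b ]

Solving the linear system:
  x*      = (3, 0.5)
  lambda* = (4.8333)
  f(x*)   = 19

x* = (3, 0.5), lambda* = (4.8333)


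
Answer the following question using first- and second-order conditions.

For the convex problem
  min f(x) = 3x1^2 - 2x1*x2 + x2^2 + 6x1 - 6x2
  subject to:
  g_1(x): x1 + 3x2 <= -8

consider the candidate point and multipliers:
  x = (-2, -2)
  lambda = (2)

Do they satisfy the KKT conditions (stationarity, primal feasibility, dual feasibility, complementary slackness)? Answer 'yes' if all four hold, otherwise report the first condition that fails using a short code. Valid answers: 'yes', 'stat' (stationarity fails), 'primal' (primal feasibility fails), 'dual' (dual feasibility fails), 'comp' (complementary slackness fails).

Gradient of f: grad f(x) = Q x + c = (-2, -6)
Constraint values g_i(x) = a_i^T x - b_i:
  g_1((-2, -2)) = 0
Stationarity residual: grad f(x) + sum_i lambda_i a_i = (0, 0)
  -> stationarity OK
Primal feasibility (all g_i <= 0): OK
Dual feasibility (all lambda_i >= 0): OK
Complementary slackness (lambda_i * g_i(x) = 0 for all i): OK

Verdict: yes, KKT holds.

yes


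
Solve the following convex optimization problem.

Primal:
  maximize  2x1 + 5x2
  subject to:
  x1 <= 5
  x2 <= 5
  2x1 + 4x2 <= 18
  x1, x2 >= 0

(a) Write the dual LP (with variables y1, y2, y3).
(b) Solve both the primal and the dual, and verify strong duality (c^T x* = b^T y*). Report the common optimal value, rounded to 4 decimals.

The standard primal-dual pair for 'max c^T x s.t. A x <= b, x >= 0' is:
  Dual:  min b^T y  s.t.  A^T y >= c,  y >= 0.

So the dual LP is:
  minimize  5y1 + 5y2 + 18y3
  subject to:
    y1 + 2y3 >= 2
    y2 + 4y3 >= 5
    y1, y2, y3 >= 0

Solving the primal: x* = (0, 4.5).
  primal value c^T x* = 22.5.
Solving the dual: y* = (0, 0, 1.25).
  dual value b^T y* = 22.5.
Strong duality: c^T x* = b^T y*. Confirmed.

22.5


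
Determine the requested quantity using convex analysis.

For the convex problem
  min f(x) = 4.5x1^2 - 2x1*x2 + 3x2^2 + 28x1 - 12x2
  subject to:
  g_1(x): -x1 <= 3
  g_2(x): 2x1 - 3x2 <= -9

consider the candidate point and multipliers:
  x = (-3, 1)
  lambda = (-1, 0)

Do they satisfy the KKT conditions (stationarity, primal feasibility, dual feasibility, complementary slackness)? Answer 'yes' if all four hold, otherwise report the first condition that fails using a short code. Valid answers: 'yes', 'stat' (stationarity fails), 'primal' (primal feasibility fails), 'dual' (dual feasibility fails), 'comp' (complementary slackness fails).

Gradient of f: grad f(x) = Q x + c = (-1, 0)
Constraint values g_i(x) = a_i^T x - b_i:
  g_1((-3, 1)) = 0
  g_2((-3, 1)) = 0
Stationarity residual: grad f(x) + sum_i lambda_i a_i = (0, 0)
  -> stationarity OK
Primal feasibility (all g_i <= 0): OK
Dual feasibility (all lambda_i >= 0): FAILS
Complementary slackness (lambda_i * g_i(x) = 0 for all i): OK

Verdict: the first failing condition is dual_feasibility -> dual.

dual


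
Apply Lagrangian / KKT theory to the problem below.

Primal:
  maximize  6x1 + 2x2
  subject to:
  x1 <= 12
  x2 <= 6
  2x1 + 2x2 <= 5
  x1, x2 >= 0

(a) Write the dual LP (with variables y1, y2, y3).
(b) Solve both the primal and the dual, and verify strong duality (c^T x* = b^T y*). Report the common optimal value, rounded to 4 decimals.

The standard primal-dual pair for 'max c^T x s.t. A x <= b, x >= 0' is:
  Dual:  min b^T y  s.t.  A^T y >= c,  y >= 0.

So the dual LP is:
  minimize  12y1 + 6y2 + 5y3
  subject to:
    y1 + 2y3 >= 6
    y2 + 2y3 >= 2
    y1, y2, y3 >= 0

Solving the primal: x* = (2.5, 0).
  primal value c^T x* = 15.
Solving the dual: y* = (0, 0, 3).
  dual value b^T y* = 15.
Strong duality: c^T x* = b^T y*. Confirmed.

15


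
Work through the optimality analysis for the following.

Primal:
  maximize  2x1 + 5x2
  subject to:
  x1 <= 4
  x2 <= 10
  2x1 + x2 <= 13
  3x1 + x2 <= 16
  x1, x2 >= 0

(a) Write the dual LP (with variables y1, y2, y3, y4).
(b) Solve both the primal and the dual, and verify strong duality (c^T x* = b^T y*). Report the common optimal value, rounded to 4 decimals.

The standard primal-dual pair for 'max c^T x s.t. A x <= b, x >= 0' is:
  Dual:  min b^T y  s.t.  A^T y >= c,  y >= 0.

So the dual LP is:
  minimize  4y1 + 10y2 + 13y3 + 16y4
  subject to:
    y1 + 2y3 + 3y4 >= 2
    y2 + y3 + y4 >= 5
    y1, y2, y3, y4 >= 0

Solving the primal: x* = (1.5, 10).
  primal value c^T x* = 53.
Solving the dual: y* = (0, 4, 1, 0).
  dual value b^T y* = 53.
Strong duality: c^T x* = b^T y*. Confirmed.

53


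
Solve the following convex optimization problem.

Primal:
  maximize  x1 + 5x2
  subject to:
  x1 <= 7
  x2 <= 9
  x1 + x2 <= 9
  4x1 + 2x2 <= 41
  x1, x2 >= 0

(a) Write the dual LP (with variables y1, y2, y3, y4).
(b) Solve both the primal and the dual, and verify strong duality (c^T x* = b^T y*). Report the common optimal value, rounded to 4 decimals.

The standard primal-dual pair for 'max c^T x s.t. A x <= b, x >= 0' is:
  Dual:  min b^T y  s.t.  A^T y >= c,  y >= 0.

So the dual LP is:
  minimize  7y1 + 9y2 + 9y3 + 41y4
  subject to:
    y1 + y3 + 4y4 >= 1
    y2 + y3 + 2y4 >= 5
    y1, y2, y3, y4 >= 0

Solving the primal: x* = (0, 9).
  primal value c^T x* = 45.
Solving the dual: y* = (0, 4, 1, 0).
  dual value b^T y* = 45.
Strong duality: c^T x* = b^T y*. Confirmed.

45


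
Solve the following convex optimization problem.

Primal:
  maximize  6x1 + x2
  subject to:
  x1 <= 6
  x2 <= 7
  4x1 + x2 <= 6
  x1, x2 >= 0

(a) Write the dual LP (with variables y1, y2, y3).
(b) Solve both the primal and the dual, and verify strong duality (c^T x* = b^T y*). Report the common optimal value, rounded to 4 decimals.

The standard primal-dual pair for 'max c^T x s.t. A x <= b, x >= 0' is:
  Dual:  min b^T y  s.t.  A^T y >= c,  y >= 0.

So the dual LP is:
  minimize  6y1 + 7y2 + 6y3
  subject to:
    y1 + 4y3 >= 6
    y2 + y3 >= 1
    y1, y2, y3 >= 0

Solving the primal: x* = (1.5, 0).
  primal value c^T x* = 9.
Solving the dual: y* = (0, 0, 1.5).
  dual value b^T y* = 9.
Strong duality: c^T x* = b^T y*. Confirmed.

9


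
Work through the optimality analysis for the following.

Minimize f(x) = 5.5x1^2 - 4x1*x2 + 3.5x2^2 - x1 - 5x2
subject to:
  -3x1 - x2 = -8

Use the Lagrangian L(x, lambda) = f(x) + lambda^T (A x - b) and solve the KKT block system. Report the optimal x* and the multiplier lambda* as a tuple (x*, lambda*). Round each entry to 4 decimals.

Form the Lagrangian:
  L(x, lambda) = (1/2) x^T Q x + c^T x + lambda^T (A x - b)
Stationarity (grad_x L = 0): Q x + c + A^T lambda = 0.
Primal feasibility: A x = b.

This gives the KKT block system:
  [ Q   A^T ] [ x     ]   [-c ]
  [ A    0  ] [ lambda ] = [ b ]

Solving the linear system:
  x*      = (1.898, 2.3061)
  lambda* = (3.551)
  f(x*)   = 7.4898

x* = (1.898, 2.3061), lambda* = (3.551)


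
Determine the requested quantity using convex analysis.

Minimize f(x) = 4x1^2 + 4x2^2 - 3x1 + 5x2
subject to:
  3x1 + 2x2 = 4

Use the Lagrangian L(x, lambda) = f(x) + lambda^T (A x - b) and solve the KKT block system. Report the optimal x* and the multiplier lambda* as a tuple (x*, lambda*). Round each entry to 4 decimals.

Form the Lagrangian:
  L(x, lambda) = (1/2) x^T Q x + c^T x + lambda^T (A x - b)
Stationarity (grad_x L = 0): Q x + c + A^T lambda = 0.
Primal feasibility: A x = b.

This gives the KKT block system:
  [ Q   A^T ] [ x     ]   [-c ]
  [ A    0  ] [ lambda ] = [ b ]

Solving the linear system:
  x*      = (1.3269, 0.0096)
  lambda* = (-2.5385)
  f(x*)   = 3.1106

x* = (1.3269, 0.0096), lambda* = (-2.5385)


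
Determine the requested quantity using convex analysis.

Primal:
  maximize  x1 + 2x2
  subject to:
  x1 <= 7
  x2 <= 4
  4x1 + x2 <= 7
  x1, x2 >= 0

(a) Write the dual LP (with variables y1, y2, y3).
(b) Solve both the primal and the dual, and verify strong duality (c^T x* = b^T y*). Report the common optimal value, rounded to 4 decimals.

The standard primal-dual pair for 'max c^T x s.t. A x <= b, x >= 0' is:
  Dual:  min b^T y  s.t.  A^T y >= c,  y >= 0.

So the dual LP is:
  minimize  7y1 + 4y2 + 7y3
  subject to:
    y1 + 4y3 >= 1
    y2 + y3 >= 2
    y1, y2, y3 >= 0

Solving the primal: x* = (0.75, 4).
  primal value c^T x* = 8.75.
Solving the dual: y* = (0, 1.75, 0.25).
  dual value b^T y* = 8.75.
Strong duality: c^T x* = b^T y*. Confirmed.

8.75


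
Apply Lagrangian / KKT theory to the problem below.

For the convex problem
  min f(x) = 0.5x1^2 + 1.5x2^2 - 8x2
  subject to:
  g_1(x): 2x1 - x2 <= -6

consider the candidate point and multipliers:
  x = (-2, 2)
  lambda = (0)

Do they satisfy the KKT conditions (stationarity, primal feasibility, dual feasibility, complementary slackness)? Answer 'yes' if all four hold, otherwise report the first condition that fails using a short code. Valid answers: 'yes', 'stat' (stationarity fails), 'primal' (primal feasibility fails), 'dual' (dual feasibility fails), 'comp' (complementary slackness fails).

Gradient of f: grad f(x) = Q x + c = (-2, -2)
Constraint values g_i(x) = a_i^T x - b_i:
  g_1((-2, 2)) = 0
Stationarity residual: grad f(x) + sum_i lambda_i a_i = (-2, -2)
  -> stationarity FAILS
Primal feasibility (all g_i <= 0): OK
Dual feasibility (all lambda_i >= 0): OK
Complementary slackness (lambda_i * g_i(x) = 0 for all i): OK

Verdict: the first failing condition is stationarity -> stat.

stat


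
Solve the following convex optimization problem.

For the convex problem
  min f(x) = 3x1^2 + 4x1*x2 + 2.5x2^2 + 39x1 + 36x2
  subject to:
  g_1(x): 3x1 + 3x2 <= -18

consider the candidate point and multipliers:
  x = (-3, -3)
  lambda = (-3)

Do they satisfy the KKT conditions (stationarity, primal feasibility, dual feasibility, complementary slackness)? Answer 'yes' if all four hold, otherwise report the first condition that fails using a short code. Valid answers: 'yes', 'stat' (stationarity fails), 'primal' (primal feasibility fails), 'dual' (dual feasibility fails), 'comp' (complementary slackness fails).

Gradient of f: grad f(x) = Q x + c = (9, 9)
Constraint values g_i(x) = a_i^T x - b_i:
  g_1((-3, -3)) = 0
Stationarity residual: grad f(x) + sum_i lambda_i a_i = (0, 0)
  -> stationarity OK
Primal feasibility (all g_i <= 0): OK
Dual feasibility (all lambda_i >= 0): FAILS
Complementary slackness (lambda_i * g_i(x) = 0 for all i): OK

Verdict: the first failing condition is dual_feasibility -> dual.

dual


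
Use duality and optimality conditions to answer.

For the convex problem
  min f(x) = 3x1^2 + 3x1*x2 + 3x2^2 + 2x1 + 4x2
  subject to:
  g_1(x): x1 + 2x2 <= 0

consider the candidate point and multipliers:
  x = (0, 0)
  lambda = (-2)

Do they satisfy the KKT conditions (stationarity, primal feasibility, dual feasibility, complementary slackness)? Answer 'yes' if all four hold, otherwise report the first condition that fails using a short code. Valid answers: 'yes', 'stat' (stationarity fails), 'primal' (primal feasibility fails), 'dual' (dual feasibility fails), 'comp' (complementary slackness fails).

Gradient of f: grad f(x) = Q x + c = (2, 4)
Constraint values g_i(x) = a_i^T x - b_i:
  g_1((0, 0)) = 0
Stationarity residual: grad f(x) + sum_i lambda_i a_i = (0, 0)
  -> stationarity OK
Primal feasibility (all g_i <= 0): OK
Dual feasibility (all lambda_i >= 0): FAILS
Complementary slackness (lambda_i * g_i(x) = 0 for all i): OK

Verdict: the first failing condition is dual_feasibility -> dual.

dual


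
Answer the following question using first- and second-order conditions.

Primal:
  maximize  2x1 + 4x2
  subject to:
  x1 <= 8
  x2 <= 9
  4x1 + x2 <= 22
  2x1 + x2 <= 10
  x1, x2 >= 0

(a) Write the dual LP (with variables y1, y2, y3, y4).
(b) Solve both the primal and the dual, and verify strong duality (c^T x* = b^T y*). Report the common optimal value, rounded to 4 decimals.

The standard primal-dual pair for 'max c^T x s.t. A x <= b, x >= 0' is:
  Dual:  min b^T y  s.t.  A^T y >= c,  y >= 0.

So the dual LP is:
  minimize  8y1 + 9y2 + 22y3 + 10y4
  subject to:
    y1 + 4y3 + 2y4 >= 2
    y2 + y3 + y4 >= 4
    y1, y2, y3, y4 >= 0

Solving the primal: x* = (0.5, 9).
  primal value c^T x* = 37.
Solving the dual: y* = (0, 3, 0, 1).
  dual value b^T y* = 37.
Strong duality: c^T x* = b^T y*. Confirmed.

37


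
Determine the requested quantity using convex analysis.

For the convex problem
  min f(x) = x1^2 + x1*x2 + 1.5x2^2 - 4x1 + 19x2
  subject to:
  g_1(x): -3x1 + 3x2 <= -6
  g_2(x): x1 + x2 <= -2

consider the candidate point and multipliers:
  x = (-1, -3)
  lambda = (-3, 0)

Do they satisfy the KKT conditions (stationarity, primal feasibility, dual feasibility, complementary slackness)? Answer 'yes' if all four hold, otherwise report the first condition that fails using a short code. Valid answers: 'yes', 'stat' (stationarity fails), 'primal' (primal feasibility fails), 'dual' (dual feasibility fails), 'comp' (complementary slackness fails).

Gradient of f: grad f(x) = Q x + c = (-9, 9)
Constraint values g_i(x) = a_i^T x - b_i:
  g_1((-1, -3)) = 0
  g_2((-1, -3)) = -2
Stationarity residual: grad f(x) + sum_i lambda_i a_i = (0, 0)
  -> stationarity OK
Primal feasibility (all g_i <= 0): OK
Dual feasibility (all lambda_i >= 0): FAILS
Complementary slackness (lambda_i * g_i(x) = 0 for all i): OK

Verdict: the first failing condition is dual_feasibility -> dual.

dual


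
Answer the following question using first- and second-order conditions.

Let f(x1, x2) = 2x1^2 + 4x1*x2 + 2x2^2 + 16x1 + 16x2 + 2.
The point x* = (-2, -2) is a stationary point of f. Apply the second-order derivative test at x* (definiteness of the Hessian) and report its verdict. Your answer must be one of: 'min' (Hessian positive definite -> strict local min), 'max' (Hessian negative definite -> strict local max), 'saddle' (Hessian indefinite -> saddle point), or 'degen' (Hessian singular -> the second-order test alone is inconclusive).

Compute the Hessian H = grad^2 f:
  H = [[4, 4], [4, 4]]
Verify stationarity: grad f(x*) = H x* + g = (0, 0).
Eigenvalues of H: 0, 8.
H has a zero eigenvalue (singular; positive semidefinite but not definite), so H is neither positive definite, negative definite, nor indefinite. The second-order test alone is inconclusive -> degen.
(Indeed, f is constant along the null direction of H through x*, so x* is not a strict local extremum.)

degen


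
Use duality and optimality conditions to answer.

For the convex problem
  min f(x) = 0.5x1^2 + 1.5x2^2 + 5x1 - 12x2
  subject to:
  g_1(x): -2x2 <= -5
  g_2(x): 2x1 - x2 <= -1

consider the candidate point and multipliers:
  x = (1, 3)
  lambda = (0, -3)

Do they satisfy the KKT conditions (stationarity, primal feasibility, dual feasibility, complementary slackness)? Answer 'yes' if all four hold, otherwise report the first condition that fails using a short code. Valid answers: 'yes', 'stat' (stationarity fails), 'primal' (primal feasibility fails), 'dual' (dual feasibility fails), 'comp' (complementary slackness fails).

Gradient of f: grad f(x) = Q x + c = (6, -3)
Constraint values g_i(x) = a_i^T x - b_i:
  g_1((1, 3)) = -1
  g_2((1, 3)) = 0
Stationarity residual: grad f(x) + sum_i lambda_i a_i = (0, 0)
  -> stationarity OK
Primal feasibility (all g_i <= 0): OK
Dual feasibility (all lambda_i >= 0): FAILS
Complementary slackness (lambda_i * g_i(x) = 0 for all i): OK

Verdict: the first failing condition is dual_feasibility -> dual.

dual


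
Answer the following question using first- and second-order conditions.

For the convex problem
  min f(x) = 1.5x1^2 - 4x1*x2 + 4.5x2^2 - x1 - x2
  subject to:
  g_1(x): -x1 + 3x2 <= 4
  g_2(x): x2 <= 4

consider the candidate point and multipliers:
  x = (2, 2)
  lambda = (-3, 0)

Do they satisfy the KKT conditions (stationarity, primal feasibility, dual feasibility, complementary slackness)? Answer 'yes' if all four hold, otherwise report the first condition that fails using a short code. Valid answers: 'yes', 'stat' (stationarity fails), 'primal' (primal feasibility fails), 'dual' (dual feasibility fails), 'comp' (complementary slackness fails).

Gradient of f: grad f(x) = Q x + c = (-3, 9)
Constraint values g_i(x) = a_i^T x - b_i:
  g_1((2, 2)) = 0
  g_2((2, 2)) = -2
Stationarity residual: grad f(x) + sum_i lambda_i a_i = (0, 0)
  -> stationarity OK
Primal feasibility (all g_i <= 0): OK
Dual feasibility (all lambda_i >= 0): FAILS
Complementary slackness (lambda_i * g_i(x) = 0 for all i): OK

Verdict: the first failing condition is dual_feasibility -> dual.

dual


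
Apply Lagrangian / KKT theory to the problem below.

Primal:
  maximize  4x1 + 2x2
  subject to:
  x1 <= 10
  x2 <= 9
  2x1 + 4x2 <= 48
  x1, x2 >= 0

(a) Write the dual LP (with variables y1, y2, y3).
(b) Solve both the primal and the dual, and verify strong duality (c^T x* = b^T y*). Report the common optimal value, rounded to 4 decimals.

The standard primal-dual pair for 'max c^T x s.t. A x <= b, x >= 0' is:
  Dual:  min b^T y  s.t.  A^T y >= c,  y >= 0.

So the dual LP is:
  minimize  10y1 + 9y2 + 48y3
  subject to:
    y1 + 2y3 >= 4
    y2 + 4y3 >= 2
    y1, y2, y3 >= 0

Solving the primal: x* = (10, 7).
  primal value c^T x* = 54.
Solving the dual: y* = (3, 0, 0.5).
  dual value b^T y* = 54.
Strong duality: c^T x* = b^T y*. Confirmed.

54


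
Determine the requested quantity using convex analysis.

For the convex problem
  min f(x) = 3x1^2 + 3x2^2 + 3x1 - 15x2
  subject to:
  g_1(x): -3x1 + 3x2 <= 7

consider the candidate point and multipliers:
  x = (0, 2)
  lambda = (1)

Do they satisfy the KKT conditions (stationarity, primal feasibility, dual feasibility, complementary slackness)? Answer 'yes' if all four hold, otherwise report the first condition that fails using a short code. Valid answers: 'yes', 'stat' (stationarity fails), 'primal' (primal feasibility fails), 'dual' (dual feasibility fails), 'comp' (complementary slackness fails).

Gradient of f: grad f(x) = Q x + c = (3, -3)
Constraint values g_i(x) = a_i^T x - b_i:
  g_1((0, 2)) = -1
Stationarity residual: grad f(x) + sum_i lambda_i a_i = (0, 0)
  -> stationarity OK
Primal feasibility (all g_i <= 0): OK
Dual feasibility (all lambda_i >= 0): OK
Complementary slackness (lambda_i * g_i(x) = 0 for all i): FAILS

Verdict: the first failing condition is complementary_slackness -> comp.

comp


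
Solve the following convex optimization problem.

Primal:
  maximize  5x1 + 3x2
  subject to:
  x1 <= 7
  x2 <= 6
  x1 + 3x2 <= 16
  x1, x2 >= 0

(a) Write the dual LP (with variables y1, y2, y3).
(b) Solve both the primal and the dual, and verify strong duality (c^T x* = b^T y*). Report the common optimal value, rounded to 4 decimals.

The standard primal-dual pair for 'max c^T x s.t. A x <= b, x >= 0' is:
  Dual:  min b^T y  s.t.  A^T y >= c,  y >= 0.

So the dual LP is:
  minimize  7y1 + 6y2 + 16y3
  subject to:
    y1 + y3 >= 5
    y2 + 3y3 >= 3
    y1, y2, y3 >= 0

Solving the primal: x* = (7, 3).
  primal value c^T x* = 44.
Solving the dual: y* = (4, 0, 1).
  dual value b^T y* = 44.
Strong duality: c^T x* = b^T y*. Confirmed.

44


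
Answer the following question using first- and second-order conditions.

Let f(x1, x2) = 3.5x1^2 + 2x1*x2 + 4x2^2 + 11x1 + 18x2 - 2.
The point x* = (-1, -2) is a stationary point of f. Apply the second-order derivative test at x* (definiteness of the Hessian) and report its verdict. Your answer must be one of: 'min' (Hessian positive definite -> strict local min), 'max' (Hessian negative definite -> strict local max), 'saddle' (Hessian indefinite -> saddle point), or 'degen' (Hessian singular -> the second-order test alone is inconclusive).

Compute the Hessian H = grad^2 f:
  H = [[7, 2], [2, 8]]
Verify stationarity: grad f(x*) = H x* + g = (0, 0).
Eigenvalues of H: 5.4384, 9.5616.
Both eigenvalues > 0, so H is positive definite -> x* is a strict local min.

min


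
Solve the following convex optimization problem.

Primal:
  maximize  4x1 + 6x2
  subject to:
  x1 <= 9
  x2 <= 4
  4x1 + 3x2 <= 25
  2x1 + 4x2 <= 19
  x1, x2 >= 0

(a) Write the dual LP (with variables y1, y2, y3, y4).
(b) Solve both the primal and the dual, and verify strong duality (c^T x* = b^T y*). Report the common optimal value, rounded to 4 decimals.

The standard primal-dual pair for 'max c^T x s.t. A x <= b, x >= 0' is:
  Dual:  min b^T y  s.t.  A^T y >= c,  y >= 0.

So the dual LP is:
  minimize  9y1 + 4y2 + 25y3 + 19y4
  subject to:
    y1 + 4y3 + 2y4 >= 4
    y2 + 3y3 + 4y4 >= 6
    y1, y2, y3, y4 >= 0

Solving the primal: x* = (4.3, 2.6).
  primal value c^T x* = 32.8.
Solving the dual: y* = (0, 0, 0.4, 1.2).
  dual value b^T y* = 32.8.
Strong duality: c^T x* = b^T y*. Confirmed.

32.8


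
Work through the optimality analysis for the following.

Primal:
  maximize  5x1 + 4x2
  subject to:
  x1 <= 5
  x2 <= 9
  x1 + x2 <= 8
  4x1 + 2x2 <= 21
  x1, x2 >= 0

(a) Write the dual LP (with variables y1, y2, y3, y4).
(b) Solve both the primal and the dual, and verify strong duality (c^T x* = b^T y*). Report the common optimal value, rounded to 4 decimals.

The standard primal-dual pair for 'max c^T x s.t. A x <= b, x >= 0' is:
  Dual:  min b^T y  s.t.  A^T y >= c,  y >= 0.

So the dual LP is:
  minimize  5y1 + 9y2 + 8y3 + 21y4
  subject to:
    y1 + y3 + 4y4 >= 5
    y2 + y3 + 2y4 >= 4
    y1, y2, y3, y4 >= 0

Solving the primal: x* = (2.5, 5.5).
  primal value c^T x* = 34.5.
Solving the dual: y* = (0, 0, 3, 0.5).
  dual value b^T y* = 34.5.
Strong duality: c^T x* = b^T y*. Confirmed.

34.5


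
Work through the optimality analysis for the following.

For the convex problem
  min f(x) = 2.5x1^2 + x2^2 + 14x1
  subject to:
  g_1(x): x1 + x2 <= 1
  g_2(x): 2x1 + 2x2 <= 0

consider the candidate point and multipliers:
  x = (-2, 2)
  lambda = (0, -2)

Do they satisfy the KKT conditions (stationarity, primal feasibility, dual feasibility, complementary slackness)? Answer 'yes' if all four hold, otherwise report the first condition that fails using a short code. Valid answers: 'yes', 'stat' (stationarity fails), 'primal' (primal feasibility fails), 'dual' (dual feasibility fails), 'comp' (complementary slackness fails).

Gradient of f: grad f(x) = Q x + c = (4, 4)
Constraint values g_i(x) = a_i^T x - b_i:
  g_1((-2, 2)) = -1
  g_2((-2, 2)) = 0
Stationarity residual: grad f(x) + sum_i lambda_i a_i = (0, 0)
  -> stationarity OK
Primal feasibility (all g_i <= 0): OK
Dual feasibility (all lambda_i >= 0): FAILS
Complementary slackness (lambda_i * g_i(x) = 0 for all i): OK

Verdict: the first failing condition is dual_feasibility -> dual.

dual


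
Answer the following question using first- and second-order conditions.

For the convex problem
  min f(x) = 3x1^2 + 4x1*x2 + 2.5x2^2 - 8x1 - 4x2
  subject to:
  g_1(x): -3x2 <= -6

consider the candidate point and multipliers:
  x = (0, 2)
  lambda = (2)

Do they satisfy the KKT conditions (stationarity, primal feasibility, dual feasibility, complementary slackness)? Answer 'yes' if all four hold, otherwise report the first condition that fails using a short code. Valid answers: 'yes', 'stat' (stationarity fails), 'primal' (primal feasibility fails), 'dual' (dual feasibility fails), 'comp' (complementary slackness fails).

Gradient of f: grad f(x) = Q x + c = (0, 6)
Constraint values g_i(x) = a_i^T x - b_i:
  g_1((0, 2)) = 0
Stationarity residual: grad f(x) + sum_i lambda_i a_i = (0, 0)
  -> stationarity OK
Primal feasibility (all g_i <= 0): OK
Dual feasibility (all lambda_i >= 0): OK
Complementary slackness (lambda_i * g_i(x) = 0 for all i): OK

Verdict: yes, KKT holds.

yes


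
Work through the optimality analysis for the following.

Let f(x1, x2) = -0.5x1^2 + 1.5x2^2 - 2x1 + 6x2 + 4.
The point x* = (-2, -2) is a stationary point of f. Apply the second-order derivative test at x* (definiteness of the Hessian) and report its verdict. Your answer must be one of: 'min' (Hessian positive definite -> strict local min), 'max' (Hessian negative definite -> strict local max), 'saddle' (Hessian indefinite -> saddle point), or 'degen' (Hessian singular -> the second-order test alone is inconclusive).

Compute the Hessian H = grad^2 f:
  H = [[-1, 0], [0, 3]]
Verify stationarity: grad f(x*) = H x* + g = (0, 0).
Eigenvalues of H: -1, 3.
Eigenvalues have mixed signs, so H is indefinite -> x* is a saddle point.

saddle


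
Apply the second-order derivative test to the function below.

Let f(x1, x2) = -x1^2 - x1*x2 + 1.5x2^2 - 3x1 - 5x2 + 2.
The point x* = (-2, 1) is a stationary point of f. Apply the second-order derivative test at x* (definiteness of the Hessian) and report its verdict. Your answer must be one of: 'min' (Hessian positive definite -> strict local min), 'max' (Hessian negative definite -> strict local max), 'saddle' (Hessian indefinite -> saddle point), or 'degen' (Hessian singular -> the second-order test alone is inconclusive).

Compute the Hessian H = grad^2 f:
  H = [[-2, -1], [-1, 3]]
Verify stationarity: grad f(x*) = H x* + g = (0, 0).
Eigenvalues of H: -2.1926, 3.1926.
Eigenvalues have mixed signs, so H is indefinite -> x* is a saddle point.

saddle


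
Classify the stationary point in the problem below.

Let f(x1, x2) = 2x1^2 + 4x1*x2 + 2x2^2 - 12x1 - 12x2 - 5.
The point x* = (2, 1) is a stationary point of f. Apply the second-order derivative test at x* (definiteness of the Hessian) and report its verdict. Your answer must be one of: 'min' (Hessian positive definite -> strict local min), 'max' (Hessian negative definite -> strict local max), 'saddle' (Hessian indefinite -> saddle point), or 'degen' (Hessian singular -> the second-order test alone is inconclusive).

Compute the Hessian H = grad^2 f:
  H = [[4, 4], [4, 4]]
Verify stationarity: grad f(x*) = H x* + g = (0, 0).
Eigenvalues of H: 0, 8.
H has a zero eigenvalue (singular; positive semidefinite but not definite), so H is neither positive definite, negative definite, nor indefinite. The second-order test alone is inconclusive -> degen.
(Indeed, f is constant along the null direction of H through x*, so x* is not a strict local extremum.)

degen


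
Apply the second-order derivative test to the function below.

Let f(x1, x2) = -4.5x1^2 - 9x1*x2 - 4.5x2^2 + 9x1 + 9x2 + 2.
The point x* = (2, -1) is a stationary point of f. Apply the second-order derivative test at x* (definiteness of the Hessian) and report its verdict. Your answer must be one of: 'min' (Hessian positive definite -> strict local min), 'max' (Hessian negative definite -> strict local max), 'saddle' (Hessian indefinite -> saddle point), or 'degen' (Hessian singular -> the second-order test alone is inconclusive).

Compute the Hessian H = grad^2 f:
  H = [[-9, -9], [-9, -9]]
Verify stationarity: grad f(x*) = H x* + g = (0, 0).
Eigenvalues of H: -18, 0.
H has a zero eigenvalue (singular; negative semidefinite but not definite), so H is neither positive definite, negative definite, nor indefinite. The second-order test alone is inconclusive -> degen.
(Indeed, f is constant along the null direction of H through x*, so x* is not a strict local extremum.)

degen


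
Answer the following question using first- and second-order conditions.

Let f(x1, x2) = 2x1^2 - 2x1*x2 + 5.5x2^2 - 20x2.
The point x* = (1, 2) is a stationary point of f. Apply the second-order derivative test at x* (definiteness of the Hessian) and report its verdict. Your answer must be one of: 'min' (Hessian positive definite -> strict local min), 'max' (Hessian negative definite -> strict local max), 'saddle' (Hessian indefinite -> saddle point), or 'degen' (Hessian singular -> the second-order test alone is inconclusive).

Compute the Hessian H = grad^2 f:
  H = [[4, -2], [-2, 11]]
Verify stationarity: grad f(x*) = H x* + g = (0, 0).
Eigenvalues of H: 3.4689, 11.5311.
Both eigenvalues > 0, so H is positive definite -> x* is a strict local min.

min


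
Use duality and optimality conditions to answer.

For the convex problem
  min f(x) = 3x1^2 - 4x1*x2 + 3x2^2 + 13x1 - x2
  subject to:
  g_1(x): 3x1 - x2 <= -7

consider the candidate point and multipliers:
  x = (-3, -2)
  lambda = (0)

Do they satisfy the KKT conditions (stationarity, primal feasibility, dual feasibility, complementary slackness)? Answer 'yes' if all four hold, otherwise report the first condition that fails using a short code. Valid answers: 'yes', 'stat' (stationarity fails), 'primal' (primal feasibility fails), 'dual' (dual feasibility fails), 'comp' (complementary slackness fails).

Gradient of f: grad f(x) = Q x + c = (3, -1)
Constraint values g_i(x) = a_i^T x - b_i:
  g_1((-3, -2)) = 0
Stationarity residual: grad f(x) + sum_i lambda_i a_i = (3, -1)
  -> stationarity FAILS
Primal feasibility (all g_i <= 0): OK
Dual feasibility (all lambda_i >= 0): OK
Complementary slackness (lambda_i * g_i(x) = 0 for all i): OK

Verdict: the first failing condition is stationarity -> stat.

stat


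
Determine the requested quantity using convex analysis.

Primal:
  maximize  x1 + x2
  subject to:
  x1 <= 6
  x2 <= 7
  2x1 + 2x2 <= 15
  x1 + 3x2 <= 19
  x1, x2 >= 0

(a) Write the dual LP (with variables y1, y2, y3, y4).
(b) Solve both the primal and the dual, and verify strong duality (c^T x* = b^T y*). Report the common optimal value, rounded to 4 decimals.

The standard primal-dual pair for 'max c^T x s.t. A x <= b, x >= 0' is:
  Dual:  min b^T y  s.t.  A^T y >= c,  y >= 0.

So the dual LP is:
  minimize  6y1 + 7y2 + 15y3 + 19y4
  subject to:
    y1 + 2y3 + y4 >= 1
    y2 + 2y3 + 3y4 >= 1
    y1, y2, y3, y4 >= 0

Solving the primal: x* = (6, 1.5).
  primal value c^T x* = 7.5.
Solving the dual: y* = (0, 0, 0.5, 0).
  dual value b^T y* = 7.5.
Strong duality: c^T x* = b^T y*. Confirmed.

7.5


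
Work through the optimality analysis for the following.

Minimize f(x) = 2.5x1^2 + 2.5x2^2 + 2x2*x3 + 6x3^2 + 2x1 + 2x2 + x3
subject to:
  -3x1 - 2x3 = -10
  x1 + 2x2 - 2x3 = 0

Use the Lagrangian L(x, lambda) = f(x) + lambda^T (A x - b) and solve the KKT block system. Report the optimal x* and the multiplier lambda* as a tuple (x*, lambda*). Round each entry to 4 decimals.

Form the Lagrangian:
  L(x, lambda) = (1/2) x^T Q x + c^T x + lambda^T (A x - b)
Stationarity (grad_x L = 0): Q x + c + A^T lambda = 0.
Primal feasibility: A x = b.

This gives the KKT block system:
  [ Q   A^T ] [ x     ]   [-c ]
  [ A    0  ] [ lambda ] = [ b ]

Solving the linear system:
  x*      = (2.7891, -0.5781, 0.8164)
  lambda* = (5.1914, -0.3711)
  f(x*)   = 28.5762

x* = (2.7891, -0.5781, 0.8164), lambda* = (5.1914, -0.3711)


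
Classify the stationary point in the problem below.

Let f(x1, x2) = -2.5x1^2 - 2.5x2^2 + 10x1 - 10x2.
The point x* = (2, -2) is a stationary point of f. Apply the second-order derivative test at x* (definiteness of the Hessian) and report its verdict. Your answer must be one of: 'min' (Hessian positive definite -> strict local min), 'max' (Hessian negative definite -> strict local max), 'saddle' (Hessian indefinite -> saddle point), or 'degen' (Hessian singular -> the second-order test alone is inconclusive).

Compute the Hessian H = grad^2 f:
  H = [[-5, 0], [0, -5]]
Verify stationarity: grad f(x*) = H x* + g = (0, 0).
Eigenvalues of H: -5, -5.
Both eigenvalues < 0, so H is negative definite -> x* is a strict local max.

max


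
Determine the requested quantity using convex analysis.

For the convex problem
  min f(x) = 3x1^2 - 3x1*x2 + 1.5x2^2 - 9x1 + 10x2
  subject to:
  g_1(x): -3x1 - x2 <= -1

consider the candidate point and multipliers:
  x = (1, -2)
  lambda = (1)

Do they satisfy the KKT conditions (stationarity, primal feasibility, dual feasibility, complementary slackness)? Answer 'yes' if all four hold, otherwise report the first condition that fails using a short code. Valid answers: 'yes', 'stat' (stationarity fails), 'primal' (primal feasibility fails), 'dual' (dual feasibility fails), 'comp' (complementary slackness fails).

Gradient of f: grad f(x) = Q x + c = (3, 1)
Constraint values g_i(x) = a_i^T x - b_i:
  g_1((1, -2)) = 0
Stationarity residual: grad f(x) + sum_i lambda_i a_i = (0, 0)
  -> stationarity OK
Primal feasibility (all g_i <= 0): OK
Dual feasibility (all lambda_i >= 0): OK
Complementary slackness (lambda_i * g_i(x) = 0 for all i): OK

Verdict: yes, KKT holds.

yes


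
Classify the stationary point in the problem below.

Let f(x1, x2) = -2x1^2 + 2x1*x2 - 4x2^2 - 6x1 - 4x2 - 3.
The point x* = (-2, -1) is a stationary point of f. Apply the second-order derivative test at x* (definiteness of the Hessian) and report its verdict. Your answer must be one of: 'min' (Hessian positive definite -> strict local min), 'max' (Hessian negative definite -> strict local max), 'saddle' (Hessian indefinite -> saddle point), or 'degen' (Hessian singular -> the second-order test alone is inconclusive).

Compute the Hessian H = grad^2 f:
  H = [[-4, 2], [2, -8]]
Verify stationarity: grad f(x*) = H x* + g = (0, 0).
Eigenvalues of H: -8.8284, -3.1716.
Both eigenvalues < 0, so H is negative definite -> x* is a strict local max.

max


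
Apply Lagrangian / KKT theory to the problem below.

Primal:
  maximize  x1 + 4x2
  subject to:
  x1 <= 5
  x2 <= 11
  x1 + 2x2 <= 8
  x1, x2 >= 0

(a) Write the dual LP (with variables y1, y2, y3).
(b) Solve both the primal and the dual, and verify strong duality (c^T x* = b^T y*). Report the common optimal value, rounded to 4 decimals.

The standard primal-dual pair for 'max c^T x s.t. A x <= b, x >= 0' is:
  Dual:  min b^T y  s.t.  A^T y >= c,  y >= 0.

So the dual LP is:
  minimize  5y1 + 11y2 + 8y3
  subject to:
    y1 + y3 >= 1
    y2 + 2y3 >= 4
    y1, y2, y3 >= 0

Solving the primal: x* = (0, 4).
  primal value c^T x* = 16.
Solving the dual: y* = (0, 0, 2).
  dual value b^T y* = 16.
Strong duality: c^T x* = b^T y*. Confirmed.

16


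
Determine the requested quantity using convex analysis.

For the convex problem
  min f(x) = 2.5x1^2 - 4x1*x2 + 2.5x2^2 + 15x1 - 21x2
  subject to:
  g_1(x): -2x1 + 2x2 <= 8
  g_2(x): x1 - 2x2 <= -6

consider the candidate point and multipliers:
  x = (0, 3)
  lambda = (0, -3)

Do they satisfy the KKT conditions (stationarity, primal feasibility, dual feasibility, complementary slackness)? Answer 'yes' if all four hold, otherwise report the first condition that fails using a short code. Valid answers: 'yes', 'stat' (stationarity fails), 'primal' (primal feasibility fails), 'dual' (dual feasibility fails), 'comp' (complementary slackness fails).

Gradient of f: grad f(x) = Q x + c = (3, -6)
Constraint values g_i(x) = a_i^T x - b_i:
  g_1((0, 3)) = -2
  g_2((0, 3)) = 0
Stationarity residual: grad f(x) + sum_i lambda_i a_i = (0, 0)
  -> stationarity OK
Primal feasibility (all g_i <= 0): OK
Dual feasibility (all lambda_i >= 0): FAILS
Complementary slackness (lambda_i * g_i(x) = 0 for all i): OK

Verdict: the first failing condition is dual_feasibility -> dual.

dual


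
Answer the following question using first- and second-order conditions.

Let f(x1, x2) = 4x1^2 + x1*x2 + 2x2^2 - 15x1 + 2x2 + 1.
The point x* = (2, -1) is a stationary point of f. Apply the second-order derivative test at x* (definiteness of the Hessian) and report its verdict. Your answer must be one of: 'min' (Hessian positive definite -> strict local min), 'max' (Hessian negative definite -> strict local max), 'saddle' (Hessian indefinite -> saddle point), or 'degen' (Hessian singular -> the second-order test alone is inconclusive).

Compute the Hessian H = grad^2 f:
  H = [[8, 1], [1, 4]]
Verify stationarity: grad f(x*) = H x* + g = (0, 0).
Eigenvalues of H: 3.7639, 8.2361.
Both eigenvalues > 0, so H is positive definite -> x* is a strict local min.

min


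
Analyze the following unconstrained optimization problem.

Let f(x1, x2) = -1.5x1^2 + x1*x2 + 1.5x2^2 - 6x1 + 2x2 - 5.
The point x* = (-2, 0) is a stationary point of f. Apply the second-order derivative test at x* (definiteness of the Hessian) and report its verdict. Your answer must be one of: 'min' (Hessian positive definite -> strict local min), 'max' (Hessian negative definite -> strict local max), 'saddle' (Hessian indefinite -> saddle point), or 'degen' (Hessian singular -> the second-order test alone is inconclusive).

Compute the Hessian H = grad^2 f:
  H = [[-3, 1], [1, 3]]
Verify stationarity: grad f(x*) = H x* + g = (0, 0).
Eigenvalues of H: -3.1623, 3.1623.
Eigenvalues have mixed signs, so H is indefinite -> x* is a saddle point.

saddle


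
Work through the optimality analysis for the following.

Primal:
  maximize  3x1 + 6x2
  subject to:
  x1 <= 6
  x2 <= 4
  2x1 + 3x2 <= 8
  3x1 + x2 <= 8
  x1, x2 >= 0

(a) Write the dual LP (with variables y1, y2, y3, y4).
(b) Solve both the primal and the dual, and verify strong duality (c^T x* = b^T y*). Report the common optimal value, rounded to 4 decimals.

The standard primal-dual pair for 'max c^T x s.t. A x <= b, x >= 0' is:
  Dual:  min b^T y  s.t.  A^T y >= c,  y >= 0.

So the dual LP is:
  minimize  6y1 + 4y2 + 8y3 + 8y4
  subject to:
    y1 + 2y3 + 3y4 >= 3
    y2 + 3y3 + y4 >= 6
    y1, y2, y3, y4 >= 0

Solving the primal: x* = (0, 2.6667).
  primal value c^T x* = 16.
Solving the dual: y* = (0, 0, 2, 0).
  dual value b^T y* = 16.
Strong duality: c^T x* = b^T y*. Confirmed.

16


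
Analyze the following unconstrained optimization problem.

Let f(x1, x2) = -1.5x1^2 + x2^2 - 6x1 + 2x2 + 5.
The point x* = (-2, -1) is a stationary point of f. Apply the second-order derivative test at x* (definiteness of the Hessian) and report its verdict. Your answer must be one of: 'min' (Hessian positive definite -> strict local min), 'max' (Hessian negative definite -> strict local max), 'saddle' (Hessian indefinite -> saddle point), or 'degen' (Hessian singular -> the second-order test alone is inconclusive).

Compute the Hessian H = grad^2 f:
  H = [[-3, 0], [0, 2]]
Verify stationarity: grad f(x*) = H x* + g = (0, 0).
Eigenvalues of H: -3, 2.
Eigenvalues have mixed signs, so H is indefinite -> x* is a saddle point.

saddle


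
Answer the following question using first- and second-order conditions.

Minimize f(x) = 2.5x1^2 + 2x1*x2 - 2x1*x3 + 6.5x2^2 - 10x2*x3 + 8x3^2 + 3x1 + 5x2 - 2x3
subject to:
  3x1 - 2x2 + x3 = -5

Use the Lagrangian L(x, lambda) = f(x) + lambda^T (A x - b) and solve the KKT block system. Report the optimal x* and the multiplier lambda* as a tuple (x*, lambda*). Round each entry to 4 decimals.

Form the Lagrangian:
  L(x, lambda) = (1/2) x^T Q x + c^T x + lambda^T (A x - b)
Stationarity (grad_x L = 0): Q x + c + A^T lambda = 0.
Primal feasibility: A x = b.

This gives the KKT block system:
  [ Q   A^T ] [ x     ]   [-c ]
  [ A    0  ] [ lambda ] = [ b ]

Solving the linear system:
  x*      = (-1.6287, -0.0473, -0.2086)
  lambda* = (1.6069)
  f(x*)   = 1.6647

x* = (-1.6287, -0.0473, -0.2086), lambda* = (1.6069)
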